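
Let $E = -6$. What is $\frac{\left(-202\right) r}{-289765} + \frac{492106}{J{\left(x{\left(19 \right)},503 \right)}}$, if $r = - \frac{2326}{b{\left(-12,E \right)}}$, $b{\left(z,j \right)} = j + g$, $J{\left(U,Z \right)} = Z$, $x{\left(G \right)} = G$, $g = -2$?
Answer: $\frac{285249274069}{291503590} \approx 978.54$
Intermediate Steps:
$b{\left(z,j \right)} = -2 + j$ ($b{\left(z,j \right)} = j - 2 = -2 + j$)
$r = \frac{1163}{4}$ ($r = - \frac{2326}{-2 - 6} = - \frac{2326}{-8} = \left(-2326\right) \left(- \frac{1}{8}\right) = \frac{1163}{4} \approx 290.75$)
$\frac{\left(-202\right) r}{-289765} + \frac{492106}{J{\left(x{\left(19 \right)},503 \right)}} = \frac{\left(-202\right) \frac{1163}{4}}{-289765} + \frac{492106}{503} = \left(- \frac{117463}{2}\right) \left(- \frac{1}{289765}\right) + 492106 \cdot \frac{1}{503} = \frac{117463}{579530} + \frac{492106}{503} = \frac{285249274069}{291503590}$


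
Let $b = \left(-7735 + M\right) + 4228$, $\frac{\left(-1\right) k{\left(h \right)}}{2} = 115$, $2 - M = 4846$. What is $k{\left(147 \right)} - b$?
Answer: $8121$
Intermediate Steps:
$M = -4844$ ($M = 2 - 4846 = -4844$)
$k{\left(h \right)} = -230$ ($k{\left(h \right)} = \left(-2\right) 115 = -230$)
$b = -8351$ ($b = \left(-7735 - 4844\right) + 4228 = -12579 + 4228 = -8351$)
$k{\left(147 \right)} - b = -230 - -8351 = -230 + 8351 = 8121$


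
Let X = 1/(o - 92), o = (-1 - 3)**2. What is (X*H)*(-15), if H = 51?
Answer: 765/76 ≈ 10.066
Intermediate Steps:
o = 16 (o = (-4)**2 = 16)
X = -1/76 (X = 1/(16 - 92) = 1/(-76) = -1/76 ≈ -0.013158)
(X*H)*(-15) = -1/76*51*(-15) = -51/76*(-15) = 765/76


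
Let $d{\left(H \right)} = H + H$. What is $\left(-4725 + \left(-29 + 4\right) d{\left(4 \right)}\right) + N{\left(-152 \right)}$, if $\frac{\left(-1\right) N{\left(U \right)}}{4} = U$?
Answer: $-4317$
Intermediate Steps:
$d{\left(H \right)} = 2 H$
$N{\left(U \right)} = - 4 U$
$\left(-4725 + \left(-29 + 4\right) d{\left(4 \right)}\right) + N{\left(-152 \right)} = \left(-4725 + \left(-29 + 4\right) 2 \cdot 4\right) - -608 = \left(-4725 - 200\right) + 608 = -4925 + 608 = -4317$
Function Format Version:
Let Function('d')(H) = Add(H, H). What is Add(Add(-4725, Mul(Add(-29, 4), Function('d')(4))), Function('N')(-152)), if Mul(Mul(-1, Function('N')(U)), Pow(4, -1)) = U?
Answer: -4317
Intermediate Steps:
Function('d')(H) = Mul(2, H)
Function('N')(U) = Mul(-4, U)
Add(Add(-4725, Mul(Add(-29, 4), Function('d')(4))), Function('N')(-152)) = Add(Add(-4725, Mul(Add(-29, 4), Mul(2, 4))), Mul(-4, -152)) = Add(Add(-4725, Mul(-25, 8)), 608) = Add(Add(-4725, -200), 608) = Add(-4925, 608) = -4317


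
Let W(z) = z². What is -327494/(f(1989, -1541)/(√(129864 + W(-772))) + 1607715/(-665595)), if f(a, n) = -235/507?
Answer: 32289330326456408738931216/238152245688670052783 - 17072779806415302060*√181462/238152245688670052783 ≈ 1.3555e+5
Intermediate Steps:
f(a, n) = -235/507 (f(a, n) = -235*1/507 = -235/507)
-327494/(f(1989, -1541)/(√(129864 + W(-772))) + 1607715/(-665595)) = -327494/(-235/(507*√(129864 + (-772)²)) + 1607715/(-665595)) = -327494/(-235/(507*√(129864 + 595984)) + 1607715*(-1/665595)) = -327494/(-235*√181462/362924/507 - 35727/14791) = -327494/(-235*√181462/184002468 - 35727/14791) = -327494/(-35727/14791 - 235*√181462/184002468)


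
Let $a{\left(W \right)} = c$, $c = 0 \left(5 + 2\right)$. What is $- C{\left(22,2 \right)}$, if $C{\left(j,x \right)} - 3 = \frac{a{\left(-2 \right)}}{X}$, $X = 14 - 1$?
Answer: $-3$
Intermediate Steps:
$X = 13$
$c = 0$ ($c = 0 \cdot 7 = 0$)
$a{\left(W \right)} = 0$
$C{\left(j,x \right)} = 3$ ($C{\left(j,x \right)} = 3 + \frac{0}{13} = 3 + 0 \cdot \frac{1}{13} = 3 + 0 = 3$)
$- C{\left(22,2 \right)} = \left(-1\right) 3 = -3$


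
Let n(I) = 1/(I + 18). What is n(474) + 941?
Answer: 462973/492 ≈ 941.00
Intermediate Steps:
n(I) = 1/(18 + I)
n(474) + 941 = 1/(18 + 474) + 941 = 1/492 + 941 = 462973/492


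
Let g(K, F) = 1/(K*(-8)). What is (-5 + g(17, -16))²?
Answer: 463761/18496 ≈ 25.074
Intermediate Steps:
g(K, F) = -1/(8*K) (g(K, F) = 1/(-8*K) = -1/(8*K))
(-5 + g(17, -16))² = (-5 - ⅛/17)² = (-5 - ⅛*1/17)² = (-5 - 1/136)² = (-681/136)² = 463761/18496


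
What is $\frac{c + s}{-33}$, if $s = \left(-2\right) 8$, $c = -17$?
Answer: $1$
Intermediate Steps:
$s = -16$
$\frac{c + s}{-33} = \frac{-17 - 16}{-33} = \left(- \frac{1}{33}\right) \left(-33\right) = 1$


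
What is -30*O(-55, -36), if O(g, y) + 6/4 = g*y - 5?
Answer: -59205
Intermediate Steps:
O(g, y) = -13/2 + g*y (O(g, y) = -3/2 + (g*y - 5) = -3/2 + (-5 + g*y) = -13/2 + g*y)
-30*O(-55, -36) = -30*(-13/2 - 55*(-36)) = -30*(-13/2 + 1980) = -30*3947/2 = -59205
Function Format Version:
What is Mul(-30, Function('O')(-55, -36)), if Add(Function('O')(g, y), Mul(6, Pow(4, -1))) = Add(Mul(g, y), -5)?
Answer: -59205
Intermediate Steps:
Function('O')(g, y) = Add(Rational(-13, 2), Mul(g, y)) (Function('O')(g, y) = Add(Rational(-3, 2), Add(Mul(g, y), -5)) = Add(Rational(-3, 2), Add(-5, Mul(g, y))) = Add(Rational(-13, 2), Mul(g, y)))
Mul(-30, Function('O')(-55, -36)) = Mul(-30, Add(Rational(-13, 2), Mul(-55, -36))) = Mul(-30, Add(Rational(-13, 2), 1980)) = Mul(-30, Rational(3947, 2)) = -59205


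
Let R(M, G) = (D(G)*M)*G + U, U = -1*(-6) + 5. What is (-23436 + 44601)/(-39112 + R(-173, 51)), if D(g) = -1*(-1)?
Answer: -21165/47924 ≈ -0.44164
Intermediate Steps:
D(g) = 1
U = 11 (U = 6 + 5 = 11)
R(M, G) = 11 + G*M (R(M, G) = (1*M)*G + 11 = M*G + 11 = G*M + 11 = 11 + G*M)
(-23436 + 44601)/(-39112 + R(-173, 51)) = (-23436 + 44601)/(-39112 + (11 + 51*(-173))) = 21165/(-39112 + (11 - 8823)) = 21165/(-39112 - 8812) = 21165/(-47924) = 21165*(-1/47924) = -21165/47924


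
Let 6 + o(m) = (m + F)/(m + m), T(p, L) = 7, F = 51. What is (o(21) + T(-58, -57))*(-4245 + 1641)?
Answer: -7068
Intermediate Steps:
o(m) = -6 + (51 + m)/(2*m) (o(m) = -6 + (m + 51)/(m + m) = -6 + (51 + m)/((2*m)) = -6 + (51 + m)*(1/(2*m)) = -6 + (51 + m)/(2*m))
(o(21) + T(-58, -57))*(-4245 + 1641) = ((½)*(51 - 11*21)/21 + 7)*(-4245 + 1641) = ((½)*(1/21)*(51 - 231) + 7)*(-2604) = ((½)*(1/21)*(-180) + 7)*(-2604) = (-30/7 + 7)*(-2604) = (19/7)*(-2604) = -7068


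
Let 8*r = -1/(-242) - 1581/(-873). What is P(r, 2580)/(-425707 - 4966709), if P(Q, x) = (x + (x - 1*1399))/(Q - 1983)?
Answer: 44142857/125491269695786 ≈ 3.5176e-7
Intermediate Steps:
r = 127825/563376 (r = (-1/(-242) - 1581/(-873))/8 = (-1*(-1/242) - 1581*(-1/873))/8 = (1/242 + 527/291)/8 = (1/8)*(127825/70422) = 127825/563376 ≈ 0.22689)
P(Q, x) = (-1399 + 2*x)/(-1983 + Q) (P(Q, x) = (x + (x - 1399))/(-1983 + Q) = (x + (-1399 + x))/(-1983 + Q) = (-1399 + 2*x)/(-1983 + Q))
P(r, 2580)/(-425707 - 4966709) = ((-1399 + 2*2580)/(-1983 + 127825/563376))/(-425707 - 4966709) = ((-1399 + 5160)/(-1117046783/563376))/(-5392416) = -563376/1117046783*3761*(-1/5392416) = -2118857136/1117046783*(-1/5392416) = 44142857/125491269695786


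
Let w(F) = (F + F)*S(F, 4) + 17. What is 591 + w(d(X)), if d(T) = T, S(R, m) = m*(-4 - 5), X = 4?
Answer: 320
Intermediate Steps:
S(R, m) = -9*m (S(R, m) = m*(-9) = -9*m)
w(F) = 17 - 72*F (w(F) = (F + F)*(-9*4) + 17 = (2*F)*(-36) + 17 = -72*F + 17 = 17 - 72*F)
591 + w(d(X)) = 591 + (17 - 72*4) = 591 + (17 - 288) = 591 - 271 = 320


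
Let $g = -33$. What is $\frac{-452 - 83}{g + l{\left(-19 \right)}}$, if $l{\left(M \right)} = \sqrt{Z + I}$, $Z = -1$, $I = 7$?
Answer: $\frac{5885}{361} + \frac{535 \sqrt{6}}{1083} \approx 17.512$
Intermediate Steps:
$l{\left(M \right)} = \sqrt{6}$ ($l{\left(M \right)} = \sqrt{-1 + 7} = \sqrt{6}$)
$\frac{-452 - 83}{g + l{\left(-19 \right)}} = \frac{-452 - 83}{-33 + \sqrt{6}} = - \frac{535}{-33 + \sqrt{6}}$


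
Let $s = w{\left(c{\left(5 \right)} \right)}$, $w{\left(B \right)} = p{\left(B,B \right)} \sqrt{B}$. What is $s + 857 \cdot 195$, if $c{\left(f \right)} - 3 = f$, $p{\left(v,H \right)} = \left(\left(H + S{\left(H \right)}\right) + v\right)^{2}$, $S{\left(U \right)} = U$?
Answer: $167115 + 1152 \sqrt{2} \approx 1.6874 \cdot 10^{5}$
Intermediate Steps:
$p{\left(v,H \right)} = \left(v + 2 H\right)^{2}$ ($p{\left(v,H \right)} = \left(\left(H + H\right) + v\right)^{2} = \left(2 H + v\right)^{2} = \left(v + 2 H\right)^{2}$)
$c{\left(f \right)} = 3 + f$
$w{\left(B \right)} = 9 B^{\frac{5}{2}}$ ($w{\left(B \right)} = \left(B + 2 B\right)^{2} \sqrt{B} = \left(3 B\right)^{2} \sqrt{B} = 9 B^{2} \sqrt{B} = 9 B^{\frac{5}{2}}$)
$s = 1152 \sqrt{2}$ ($s = 9 \left(3 + 5\right)^{\frac{5}{2}} = 9 \cdot 8^{\frac{5}{2}} = 9 \cdot 128 \sqrt{2} = 1152 \sqrt{2} \approx 1629.2$)
$s + 857 \cdot 195 = 1152 \sqrt{2} + 857 \cdot 195 = 1152 \sqrt{2} + 167115 = 167115 + 1152 \sqrt{2}$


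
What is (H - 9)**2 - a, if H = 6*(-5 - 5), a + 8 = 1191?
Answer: 3578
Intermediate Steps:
a = 1183 (a = -8 + 1191 = 1183)
H = -60 (H = 6*(-10) = -60)
(H - 9)**2 - a = (-60 - 9)**2 - 1*1183 = (-69)**2 - 1183 = 4761 - 1183 = 3578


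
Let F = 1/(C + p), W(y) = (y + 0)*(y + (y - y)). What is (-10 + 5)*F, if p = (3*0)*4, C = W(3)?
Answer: -5/9 ≈ -0.55556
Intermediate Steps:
W(y) = y² (W(y) = y*(y + 0) = y*y = y²)
C = 9 (C = 3² = 9)
p = 0 (p = 0*4 = 0)
F = ⅑ (F = 1/(9 + 0) = 1/9 = ⅑ ≈ 0.11111)
(-10 + 5)*F = (-10 + 5)*(⅑) = -5*⅑ = -5/9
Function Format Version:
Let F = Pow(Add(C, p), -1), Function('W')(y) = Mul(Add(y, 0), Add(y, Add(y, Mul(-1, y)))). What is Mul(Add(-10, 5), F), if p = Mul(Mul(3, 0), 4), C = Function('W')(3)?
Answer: Rational(-5, 9) ≈ -0.55556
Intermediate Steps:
Function('W')(y) = Pow(y, 2) (Function('W')(y) = Mul(y, Add(y, 0)) = Mul(y, y) = Pow(y, 2))
C = 9 (C = Pow(3, 2) = 9)
p = 0 (p = Mul(0, 4) = 0)
F = Rational(1, 9) (F = Pow(Add(9, 0), -1) = Pow(9, -1) = Rational(1, 9) ≈ 0.11111)
Mul(Add(-10, 5), F) = Mul(Add(-10, 5), Rational(1, 9)) = Mul(-5, Rational(1, 9)) = Rational(-5, 9)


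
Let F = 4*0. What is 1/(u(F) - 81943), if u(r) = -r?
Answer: -1/81943 ≈ -1.2204e-5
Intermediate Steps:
F = 0
1/(u(F) - 81943) = 1/(-1*0 - 81943) = 1/(0 - 81943) = 1/(-81943) = -1/81943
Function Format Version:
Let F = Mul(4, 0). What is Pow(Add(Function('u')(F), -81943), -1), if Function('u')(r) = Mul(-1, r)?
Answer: Rational(-1, 81943) ≈ -1.2204e-5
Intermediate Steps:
F = 0
Pow(Add(Function('u')(F), -81943), -1) = Pow(Add(Mul(-1, 0), -81943), -1) = Pow(Add(0, -81943), -1) = Pow(-81943, -1) = Rational(-1, 81943)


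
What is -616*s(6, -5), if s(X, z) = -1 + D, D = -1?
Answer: 1232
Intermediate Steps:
s(X, z) = -2 (s(X, z) = -1 - 1 = -2)
-616*s(6, -5) = -616*(-2) = -154*(-8) = 1232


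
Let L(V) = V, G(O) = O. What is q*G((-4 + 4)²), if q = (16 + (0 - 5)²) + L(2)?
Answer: 0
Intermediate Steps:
q = 43 (q = (16 + (0 - 5)²) + 2 = (16 + (-5)²) + 2 = (16 + 25) + 2 = 41 + 2 = 43)
q*G((-4 + 4)²) = 43*(-4 + 4)² = 43*0² = 43*0 = 0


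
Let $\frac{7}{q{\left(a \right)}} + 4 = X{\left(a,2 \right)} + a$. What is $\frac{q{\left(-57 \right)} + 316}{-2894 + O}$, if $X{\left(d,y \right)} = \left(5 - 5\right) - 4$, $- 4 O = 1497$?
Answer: $- \frac{82132}{849745} \approx -0.096655$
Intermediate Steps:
$O = - \frac{1497}{4}$ ($O = \left(- \frac{1}{4}\right) 1497 = - \frac{1497}{4} \approx -374.25$)
$X{\left(d,y \right)} = -4$ ($X{\left(d,y \right)} = 0 - 4 = -4$)
$q{\left(a \right)} = \frac{7}{-8 + a}$ ($q{\left(a \right)} = \frac{7}{-4 + \left(-4 + a\right)} = \frac{7}{-8 + a}$)
$\frac{q{\left(-57 \right)} + 316}{-2894 + O} = \frac{\frac{7}{-8 - 57} + 316}{-2894 - \frac{1497}{4}} = \frac{\frac{7}{-65} + 316}{- \frac{13073}{4}} = \left(7 \left(- \frac{1}{65}\right) + 316\right) \left(- \frac{4}{13073}\right) = \left(- \frac{7}{65} + 316\right) \left(- \frac{4}{13073}\right) = \frac{20533}{65} \left(- \frac{4}{13073}\right) = - \frac{82132}{849745}$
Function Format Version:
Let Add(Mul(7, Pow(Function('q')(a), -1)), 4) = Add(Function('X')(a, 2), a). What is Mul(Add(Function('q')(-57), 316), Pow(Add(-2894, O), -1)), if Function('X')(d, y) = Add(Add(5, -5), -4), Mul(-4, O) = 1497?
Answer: Rational(-82132, 849745) ≈ -0.096655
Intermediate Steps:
O = Rational(-1497, 4) (O = Mul(Rational(-1, 4), 1497) = Rational(-1497, 4) ≈ -374.25)
Function('X')(d, y) = -4 (Function('X')(d, y) = Add(0, -4) = -4)
Function('q')(a) = Mul(7, Pow(Add(-8, a), -1)) (Function('q')(a) = Mul(7, Pow(Add(-4, Add(-4, a)), -1)) = Mul(7, Pow(Add(-8, a), -1)))
Mul(Add(Function('q')(-57), 316), Pow(Add(-2894, O), -1)) = Mul(Add(Mul(7, Pow(Add(-8, -57), -1)), 316), Pow(Add(-2894, Rational(-1497, 4)), -1)) = Mul(Add(Mul(7, Pow(-65, -1)), 316), Pow(Rational(-13073, 4), -1)) = Mul(Add(Mul(7, Rational(-1, 65)), 316), Rational(-4, 13073)) = Mul(Add(Rational(-7, 65), 316), Rational(-4, 13073)) = Mul(Rational(20533, 65), Rational(-4, 13073)) = Rational(-82132, 849745)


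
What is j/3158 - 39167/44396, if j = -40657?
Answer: -964348779/70101284 ≈ -13.757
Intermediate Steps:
j/3158 - 39167/44396 = -40657/3158 - 39167/44396 = -964348779/70101284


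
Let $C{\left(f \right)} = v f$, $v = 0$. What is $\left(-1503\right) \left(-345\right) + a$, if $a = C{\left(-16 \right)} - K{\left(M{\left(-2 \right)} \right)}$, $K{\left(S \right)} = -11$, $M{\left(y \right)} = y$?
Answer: $518546$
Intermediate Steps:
$C{\left(f \right)} = 0$ ($C{\left(f \right)} = 0 f = 0$)
$a = 11$ ($a = 0 - -11 = 0 + 11 = 11$)
$\left(-1503\right) \left(-345\right) + a = \left(-1503\right) \left(-345\right) + 11 = 518535 + 11 = 518546$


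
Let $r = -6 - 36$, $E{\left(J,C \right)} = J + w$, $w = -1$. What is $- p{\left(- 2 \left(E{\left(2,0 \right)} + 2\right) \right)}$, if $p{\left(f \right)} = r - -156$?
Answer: $-114$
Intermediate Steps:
$E{\left(J,C \right)} = -1 + J$ ($E{\left(J,C \right)} = J - 1 = -1 + J$)
$r = -42$ ($r = -6 - 36 = -42$)
$p{\left(f \right)} = 114$ ($p{\left(f \right)} = -42 - -156 = -42 + 156 = 114$)
$- p{\left(- 2 \left(E{\left(2,0 \right)} + 2\right) \right)} = \left(-1\right) 114 = -114$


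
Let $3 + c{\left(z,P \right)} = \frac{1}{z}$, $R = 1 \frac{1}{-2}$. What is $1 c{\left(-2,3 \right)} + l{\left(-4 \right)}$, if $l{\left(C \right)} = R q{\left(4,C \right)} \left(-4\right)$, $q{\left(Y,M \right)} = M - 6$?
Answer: $- \frac{47}{2} \approx -23.5$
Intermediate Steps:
$q{\left(Y,M \right)} = -6 + M$ ($q{\left(Y,M \right)} = M - 6 = -6 + M$)
$R = - \frac{1}{2}$ ($R = 1 \left(- \frac{1}{2}\right) = - \frac{1}{2} \approx -0.5$)
$c{\left(z,P \right)} = -3 + \frac{1}{z}$
$l{\left(C \right)} = -12 + 2 C$ ($l{\left(C \right)} = - \frac{-6 + C}{2} \left(-4\right) = \left(3 - \frac{C}{2}\right) \left(-4\right) = -12 + 2 C$)
$1 c{\left(-2,3 \right)} + l{\left(-4 \right)} = 1 \left(-3 + \frac{1}{-2}\right) + \left(-12 + 2 \left(-4\right)\right) = 1 \left(-3 - \frac{1}{2}\right) - 20 = 1 \left(- \frac{7}{2}\right) - 20 = - \frac{7}{2} - 20 = - \frac{47}{2}$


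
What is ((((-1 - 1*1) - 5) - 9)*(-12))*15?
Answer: 2880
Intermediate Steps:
((((-1 - 1*1) - 5) - 9)*(-12))*15 = ((((-1 - 1) - 5) - 9)*(-12))*15 = (((-2 - 5) - 9)*(-12))*15 = ((-7 - 9)*(-12))*15 = -16*(-12)*15 = 192*15 = 2880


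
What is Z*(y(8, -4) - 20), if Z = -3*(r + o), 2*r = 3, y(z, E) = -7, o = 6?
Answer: 1215/2 ≈ 607.50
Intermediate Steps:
r = 3/2 (r = (1/2)*3 = 3/2 ≈ 1.5000)
Z = -45/2 (Z = -3*(3/2 + 6) = -3*15/2 = -45/2 ≈ -22.500)
Z*(y(8, -4) - 20) = -45*(-7 - 20)/2 = -45/2*(-27) = 1215/2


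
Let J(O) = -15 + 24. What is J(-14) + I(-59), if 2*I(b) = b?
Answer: -41/2 ≈ -20.500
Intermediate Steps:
J(O) = 9
I(b) = b/2
J(-14) + I(-59) = 9 + (½)*(-59) = 9 - 59/2 = -41/2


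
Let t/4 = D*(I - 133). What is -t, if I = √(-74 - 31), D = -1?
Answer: -532 + 4*I*√105 ≈ -532.0 + 40.988*I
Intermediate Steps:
I = I*√105 (I = √(-105) = I*√105 ≈ 10.247*I)
t = 532 - 4*I*√105 (t = 4*(-(I*√105 - 133)) = 4*(-(-133 + I*√105)) = 4*(133 - I*√105) = 532 - 4*I*√105 ≈ 532.0 - 40.988*I)
-t = -(532 - 4*I*√105) = -532 + 4*I*√105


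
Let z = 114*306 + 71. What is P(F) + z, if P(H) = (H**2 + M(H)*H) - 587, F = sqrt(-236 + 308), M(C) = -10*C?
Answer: 33720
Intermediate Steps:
F = 6*sqrt(2) (F = sqrt(72) = 6*sqrt(2) ≈ 8.4853)
z = 34955 (z = 34884 + 71 = 34955)
P(H) = -587 - 9*H**2 (P(H) = (H**2 + (-10*H)*H) - 587 = (H**2 - 10*H**2) - 587 = -9*H**2 - 587 = -587 - 9*H**2)
P(F) + z = (-587 - 9*(6*sqrt(2))**2) + 34955 = (-587 - 9*72) + 34955 = (-587 - 648) + 34955 = -1235 + 34955 = 33720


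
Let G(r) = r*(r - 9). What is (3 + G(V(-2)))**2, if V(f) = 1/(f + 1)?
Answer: 169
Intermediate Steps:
V(f) = 1/(1 + f)
G(r) = r*(-9 + r)
(3 + G(V(-2)))**2 = (3 + (-9 + 1/(1 - 2))/(1 - 2))**2 = (3 + (-9 + 1/(-1))/(-1))**2 = (3 - (-9 - 1))**2 = (3 - 1*(-10))**2 = (3 + 10)**2 = 13**2 = 169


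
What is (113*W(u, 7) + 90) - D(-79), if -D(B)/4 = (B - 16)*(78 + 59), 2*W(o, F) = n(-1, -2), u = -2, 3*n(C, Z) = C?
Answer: -311933/6 ≈ -51989.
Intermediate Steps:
n(C, Z) = C/3
W(o, F) = -⅙ (W(o, F) = ((⅓)*(-1))/2 = (½)*(-⅓) = -⅙)
D(B) = 8768 - 548*B (D(B) = -4*(B - 16)*(78 + 59) = -4*(-16 + B)*137 = -4*(-2192 + 137*B) = 8768 - 548*B)
(113*W(u, 7) + 90) - D(-79) = (113*(-⅙) + 90) - (8768 - 548*(-79)) = (-113/6 + 90) - (8768 + 43292) = 427/6 - 1*52060 = 427/6 - 52060 = -311933/6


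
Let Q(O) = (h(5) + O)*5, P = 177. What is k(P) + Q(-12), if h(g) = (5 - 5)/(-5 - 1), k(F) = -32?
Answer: -92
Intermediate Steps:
h(g) = 0 (h(g) = 0/(-6) = 0*(-⅙) = 0)
Q(O) = 5*O (Q(O) = (0 + O)*5 = O*5 = 5*O)
k(P) + Q(-12) = -32 + 5*(-12) = -32 - 60 = -92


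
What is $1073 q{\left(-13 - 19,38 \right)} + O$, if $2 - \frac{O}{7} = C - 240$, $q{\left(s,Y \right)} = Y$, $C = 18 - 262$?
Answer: $44176$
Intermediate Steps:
$C = -244$ ($C = 18 - 262 = -244$)
$O = 3402$ ($O = 14 - 7 \left(-244 - 240\right) = 14 - -3388 = 14 + 3388 = 3402$)
$1073 q{\left(-13 - 19,38 \right)} + O = 1073 \cdot 38 + 3402 = 40774 + 3402 = 44176$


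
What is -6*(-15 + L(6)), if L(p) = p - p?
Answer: 90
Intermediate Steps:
L(p) = 0
-6*(-15 + L(6)) = -6*(-15 + 0) = -6*(-15) = 90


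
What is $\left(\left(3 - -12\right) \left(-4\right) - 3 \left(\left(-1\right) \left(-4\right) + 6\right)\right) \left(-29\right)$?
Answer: $2610$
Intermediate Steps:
$\left(\left(3 - -12\right) \left(-4\right) - 3 \left(\left(-1\right) \left(-4\right) + 6\right)\right) \left(-29\right) = \left(\left(3 + 12\right) \left(-4\right) - 3 \left(4 + 6\right)\right) \left(-29\right) = \left(15 \left(-4\right) - 30\right) \left(-29\right) = \left(-60 - 30\right) \left(-29\right) = \left(-90\right) \left(-29\right) = 2610$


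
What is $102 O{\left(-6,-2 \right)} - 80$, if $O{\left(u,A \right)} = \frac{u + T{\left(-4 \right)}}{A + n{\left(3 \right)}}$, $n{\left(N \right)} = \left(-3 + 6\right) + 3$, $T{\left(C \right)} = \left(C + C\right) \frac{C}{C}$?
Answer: $-437$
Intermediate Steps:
$T{\left(C \right)} = 2 C$ ($T{\left(C \right)} = 2 C 1 = 2 C$)
$n{\left(N \right)} = 6$ ($n{\left(N \right)} = 3 + 3 = 6$)
$O{\left(u,A \right)} = \frac{-8 + u}{6 + A}$ ($O{\left(u,A \right)} = \frac{u + 2 \left(-4\right)}{A + 6} = \frac{u - 8}{6 + A} = \frac{-8 + u}{6 + A}$)
$102 O{\left(-6,-2 \right)} - 80 = 102 \frac{-8 - 6}{6 - 2} - 80 = 102 \cdot \frac{1}{4} \left(-14\right) - 80 = 102 \left(- \frac{7}{2}\right) - 80 = -357 - 80 = -437$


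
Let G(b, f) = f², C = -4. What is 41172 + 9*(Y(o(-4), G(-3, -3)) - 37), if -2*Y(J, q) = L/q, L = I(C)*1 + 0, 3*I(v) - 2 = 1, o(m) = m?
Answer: 81677/2 ≈ 40839.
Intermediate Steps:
I(v) = 1 (I(v) = ⅔ + (⅓)*1 = ⅔ + ⅓ = 1)
L = 1 (L = 1*1 + 0 = 1 + 0 = 1)
Y(J, q) = -1/(2*q)
41172 + 9*(Y(o(-4), G(-3, -3)) - 37) = 41172 + 9*(-1/(2*((-3)²)) - 37) = 41172 + 9*(-½/9 - 37) = 41172 + 9*(-½*⅑ - 37) = 41172 + 9*(-1/18 - 37) = 41172 + 9*(-667/18) = 41172 - 667/2 = 81677/2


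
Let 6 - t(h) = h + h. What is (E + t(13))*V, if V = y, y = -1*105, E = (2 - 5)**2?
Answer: 1155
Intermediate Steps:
t(h) = 6 - 2*h (t(h) = 6 - (h + h) = 6 - 2*h)
E = 9 (E = (-3)**2 = 9)
y = -105
V = -105
(E + t(13))*V = (9 + (6 - 2*13))*(-105) = (9 + (6 - 26))*(-105) = (9 - 20)*(-105) = -11*(-105) = 1155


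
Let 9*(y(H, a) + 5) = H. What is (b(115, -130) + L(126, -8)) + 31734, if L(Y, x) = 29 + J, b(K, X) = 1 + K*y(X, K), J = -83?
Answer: 265004/9 ≈ 29445.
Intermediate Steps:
y(H, a) = -5 + H/9
b(K, X) = 1 + K*(-5 + X/9)
L(Y, x) = -54 (L(Y, x) = 29 - 83 = -54)
(b(115, -130) + L(126, -8)) + 31734 = ((1 + (1/9)*115*(-45 - 130)) - 54) + 31734 = ((1 + (1/9)*115*(-175)) - 54) + 31734 = ((1 - 20125/9) - 54) + 31734 = (-20116/9 - 54) + 31734 = -20602/9 + 31734 = 265004/9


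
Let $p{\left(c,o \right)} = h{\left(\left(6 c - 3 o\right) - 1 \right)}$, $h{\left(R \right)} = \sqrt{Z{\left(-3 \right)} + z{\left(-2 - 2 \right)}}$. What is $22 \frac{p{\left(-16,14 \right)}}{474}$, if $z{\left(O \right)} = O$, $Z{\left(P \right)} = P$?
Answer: $\frac{11 i \sqrt{7}}{237} \approx 0.1228 i$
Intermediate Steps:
$h{\left(R \right)} = i \sqrt{7}$ ($h{\left(R \right)} = \sqrt{-3 - 4} = \sqrt{-7} = i \sqrt{7}$)
$p{\left(c,o \right)} = i \sqrt{7}$
$22 \frac{p{\left(-16,14 \right)}}{474} = 22 \frac{i \sqrt{7}}{474} = \frac{11 i \sqrt{7}}{237}$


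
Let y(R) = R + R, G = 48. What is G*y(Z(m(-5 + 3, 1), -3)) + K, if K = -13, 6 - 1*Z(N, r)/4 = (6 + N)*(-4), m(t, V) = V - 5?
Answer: 5363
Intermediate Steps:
m(t, V) = -5 + V
Z(N, r) = 120 + 16*N (Z(N, r) = 24 - 4*(6 + N)*(-4) = 24 - 4*(-24 - 4*N) = 24 + (96 + 16*N) = 120 + 16*N)
y(R) = 2*R
G*y(Z(m(-5 + 3, 1), -3)) + K = 48*(2*(120 + 16*(-5 + 1))) - 13 = 48*(2*(120 + 16*(-4))) - 13 = 48*(2*(120 - 64)) - 13 = 48*(2*56) - 13 = 48*112 - 13 = 5376 - 13 = 5363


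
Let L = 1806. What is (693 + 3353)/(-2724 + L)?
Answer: -119/27 ≈ -4.4074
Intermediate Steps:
(693 + 3353)/(-2724 + L) = (693 + 3353)/(-2724 + 1806) = 4046/(-918) = 4046*(-1/918) = -119/27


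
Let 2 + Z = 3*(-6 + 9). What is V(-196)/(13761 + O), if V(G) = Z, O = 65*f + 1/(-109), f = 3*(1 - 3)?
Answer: 763/1457438 ≈ 0.00052352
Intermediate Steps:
f = -6 (f = 3*(-2) = -6)
Z = 7 (Z = -2 + 3*(-6 + 9) = -2 + 3*3 = -2 + 9 = 7)
O = -42511/109 (O = 65*(-6) + 1/(-109) = -390 - 1/109 = -42511/109 ≈ -390.01)
V(G) = 7
V(-196)/(13761 + O) = 7/(13761 - 42511/109) = 7/(1457438/109) = 7*(109/1457438) = 763/1457438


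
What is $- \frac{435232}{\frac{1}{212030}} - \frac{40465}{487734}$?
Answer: $- \frac{45009186512425105}{487734} \approx -9.2282 \cdot 10^{10}$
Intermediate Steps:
$- \frac{435232}{\frac{1}{212030}} - \frac{40465}{487734} = - 435232 \frac{1}{\frac{1}{212030}} - \frac{40465}{487734} = \left(-435232\right) 212030 - \frac{40465}{487734} = -92282240960 - \frac{40465}{487734} = - \frac{45009186512425105}{487734}$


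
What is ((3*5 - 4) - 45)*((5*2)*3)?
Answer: -1020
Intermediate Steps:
((3*5 - 4) - 45)*((5*2)*3) = ((15 - 4) - 45)*(10*3) = (11 - 45)*30 = -34*30 = -1020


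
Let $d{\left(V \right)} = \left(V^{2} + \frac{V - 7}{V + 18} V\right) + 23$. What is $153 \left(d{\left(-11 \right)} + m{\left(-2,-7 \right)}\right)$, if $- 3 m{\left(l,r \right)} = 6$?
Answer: $\frac{182376}{7} \approx 26054.0$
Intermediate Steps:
$m{\left(l,r \right)} = -2$ ($m{\left(l,r \right)} = \left(- \frac{1}{3}\right) 6 = -2$)
$d{\left(V \right)} = 23 + V^{2} + \frac{V \left(-7 + V\right)}{18 + V}$ ($d{\left(V \right)} = \left(V^{2} + \frac{-7 + V}{18 + V} V\right) + 23 = \left(V^{2} + \frac{V \left(-7 + V\right)}{18 + V}\right) + 23 = 23 + V^{2} + \frac{V \left(-7 + V\right)}{18 + V}$)
$153 \left(d{\left(-11 \right)} + m{\left(-2,-7 \right)}\right) = 153 \left(\frac{414 + \left(-11\right)^{3} + 16 \left(-11\right) + 19 \left(-11\right)^{2}}{18 - 11} - 2\right) = 153 \left(\frac{414 - 1331 - 176 + 19 \cdot 121}{7} - 2\right) = 153 \left(\frac{414 - 1331 - 176 + 2299}{7} - 2\right) = 153 \left(\frac{1}{7} \cdot 1206 - 2\right) = 153 \left(\frac{1206}{7} - 2\right) = 153 \cdot \frac{1192}{7} = \frac{182376}{7}$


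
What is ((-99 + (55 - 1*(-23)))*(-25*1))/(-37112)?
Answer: -525/37112 ≈ -0.014146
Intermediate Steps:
((-99 + (55 - 1*(-23)))*(-25*1))/(-37112) = ((-99 + (55 + 23))*(-25))*(-1/37112) = ((-99 + 78)*(-25))*(-1/37112) = -21*(-25)*(-1/37112) = 525*(-1/37112) = -525/37112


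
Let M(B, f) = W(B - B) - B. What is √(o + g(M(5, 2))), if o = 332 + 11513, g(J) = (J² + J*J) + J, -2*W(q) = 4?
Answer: 4*√746 ≈ 109.25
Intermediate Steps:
W(q) = -2 (W(q) = -½*4 = -2)
M(B, f) = -2 - B
g(J) = J + 2*J² (g(J) = (J² + J²) + J = 2*J² + J = J + 2*J²)
o = 11845
√(o + g(M(5, 2))) = √(11845 + (-2 - 1*5)*(1 + 2*(-2 - 1*5))) = √(11845 + (-2 - 5)*(1 + 2*(-2 - 5))) = √(11845 - 7*(1 + 2*(-7))) = √(11845 - 7*(1 - 14)) = √(11845 - 7*(-13)) = √(11845 + 91) = √11936 = 4*√746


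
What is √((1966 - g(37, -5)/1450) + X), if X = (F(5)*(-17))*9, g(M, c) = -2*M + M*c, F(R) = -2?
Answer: √191090222/290 ≈ 47.667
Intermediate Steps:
X = 306 (X = -2*(-17)*9 = 34*9 = 306)
√((1966 - g(37, -5)/1450) + X) = √((1966 - 37*(-2 - 5)/1450) + 306) = √((1966 - 37*(-7)/1450) + 306) = √((1966 - (-259)/1450) + 306) = √((1966 - 1*(-259/1450)) + 306) = √((1966 + 259/1450) + 306) = √(2850959/1450 + 306) = √(3294659/1450) = √191090222/290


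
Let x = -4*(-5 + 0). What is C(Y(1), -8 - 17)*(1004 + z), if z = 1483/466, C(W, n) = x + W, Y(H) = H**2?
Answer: 9856287/466 ≈ 21151.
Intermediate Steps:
x = 20 (x = -4*(-5) = 20)
C(W, n) = 20 + W
z = 1483/466 (z = 1483*(1/466) = 1483/466 ≈ 3.1824)
C(Y(1), -8 - 17)*(1004 + z) = (20 + 1**2)*(1004 + 1483/466) = (20 + 1)*(469347/466) = 21*(469347/466) = 9856287/466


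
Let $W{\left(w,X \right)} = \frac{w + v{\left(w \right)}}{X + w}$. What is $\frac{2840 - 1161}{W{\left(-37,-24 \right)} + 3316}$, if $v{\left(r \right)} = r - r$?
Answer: $\frac{102419}{202313} \approx 0.50624$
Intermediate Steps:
$v{\left(r \right)} = 0$
$W{\left(w,X \right)} = \frac{w}{X + w}$ ($W{\left(w,X \right)} = \frac{w + 0}{X + w} = \frac{w}{X + w}$)
$\frac{2840 - 1161}{W{\left(-37,-24 \right)} + 3316} = \frac{2840 - 1161}{- \frac{37}{-24 - 37} + 3316} = \frac{1679}{- \frac{37}{-61} + 3316} = \frac{1679}{\left(-37\right) \left(- \frac{1}{61}\right) + 3316} = \frac{1679}{\frac{37}{61} + 3316} = \frac{1679}{\frac{202313}{61}} = 1679 \cdot \frac{61}{202313} = \frac{102419}{202313}$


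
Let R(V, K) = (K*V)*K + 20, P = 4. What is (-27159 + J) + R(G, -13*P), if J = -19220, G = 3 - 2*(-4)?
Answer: -16615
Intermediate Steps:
G = 11 (G = 3 + 8 = 11)
R(V, K) = 20 + V*K² (R(V, K) = V*K² + 20 = 20 + V*K²)
(-27159 + J) + R(G, -13*P) = (-27159 - 19220) + (20 + 11*(-13*4)²) = -46379 + (20 + 11*(-52)²) = -46379 + (20 + 11*2704) = -46379 + (20 + 29744) = -46379 + 29764 = -16615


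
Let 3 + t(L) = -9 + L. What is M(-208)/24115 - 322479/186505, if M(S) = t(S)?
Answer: -1563522437/899513615 ≈ -1.7382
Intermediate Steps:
t(L) = -12 + L (t(L) = -3 + (-9 + L) = -12 + L)
M(S) = -12 + S
M(-208)/24115 - 322479/186505 = (-12 - 208)/24115 - 322479/186505 = -220*1/24115 - 322479*1/186505 = -44/4823 - 322479/186505 = -1563522437/899513615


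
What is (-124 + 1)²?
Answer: 15129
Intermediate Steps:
(-124 + 1)² = (-123)² = 15129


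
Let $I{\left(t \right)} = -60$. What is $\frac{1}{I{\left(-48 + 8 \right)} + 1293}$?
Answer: $\frac{1}{1233} \approx 0.00081103$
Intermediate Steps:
$\frac{1}{I{\left(-48 + 8 \right)} + 1293} = \frac{1}{-60 + 1293} = \frac{1}{1233}$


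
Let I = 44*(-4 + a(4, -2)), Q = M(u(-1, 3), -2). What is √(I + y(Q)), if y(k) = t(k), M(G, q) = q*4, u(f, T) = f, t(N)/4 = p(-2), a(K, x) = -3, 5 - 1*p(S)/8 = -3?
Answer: 2*I*√13 ≈ 7.2111*I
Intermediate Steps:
p(S) = 64 (p(S) = 40 - 8*(-3) = 40 + 24 = 64)
t(N) = 256 (t(N) = 4*64 = 256)
M(G, q) = 4*q
Q = -8 (Q = 4*(-2) = -8)
y(k) = 256
I = -308 (I = 44*(-4 - 3) = 44*(-7) = -308)
√(I + y(Q)) = √(-308 + 256) = √(-52) = 2*I*√13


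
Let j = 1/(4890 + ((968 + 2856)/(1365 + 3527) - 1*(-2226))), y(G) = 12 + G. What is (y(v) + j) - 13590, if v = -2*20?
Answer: -118528674009/8703824 ≈ -13618.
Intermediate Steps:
v = -40
j = 1223/8703824 (j = 1/(4890 + (3824/4892 + 2226)) = 1/(4890 + (3824*(1/4892) + 2226)) = 1/(4890 + (956/1223 + 2226)) = 1/(4890 + 2723354/1223) = 1/(8703824/1223) = 1223/8703824 ≈ 0.00014051)
(y(v) + j) - 13590 = ((12 - 40) + 1223/8703824) - 13590 = (-28 + 1223/8703824) - 13590 = -243705849/8703824 - 13590 = -118528674009/8703824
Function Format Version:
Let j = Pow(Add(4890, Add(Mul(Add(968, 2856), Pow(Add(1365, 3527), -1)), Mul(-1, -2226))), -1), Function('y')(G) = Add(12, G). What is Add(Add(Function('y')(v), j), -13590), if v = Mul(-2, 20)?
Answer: Rational(-118528674009, 8703824) ≈ -13618.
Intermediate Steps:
v = -40
j = Rational(1223, 8703824) (j = Pow(Add(4890, Add(Mul(3824, Pow(4892, -1)), 2226)), -1) = Pow(Add(4890, Add(Mul(3824, Rational(1, 4892)), 2226)), -1) = Pow(Add(4890, Add(Rational(956, 1223), 2226)), -1) = Pow(Add(4890, Rational(2723354, 1223)), -1) = Pow(Rational(8703824, 1223), -1) = Rational(1223, 8703824) ≈ 0.00014051)
Add(Add(Function('y')(v), j), -13590) = Add(Add(Add(12, -40), Rational(1223, 8703824)), -13590) = Add(Add(-28, Rational(1223, 8703824)), -13590) = Add(Rational(-243705849, 8703824), -13590) = Rational(-118528674009, 8703824)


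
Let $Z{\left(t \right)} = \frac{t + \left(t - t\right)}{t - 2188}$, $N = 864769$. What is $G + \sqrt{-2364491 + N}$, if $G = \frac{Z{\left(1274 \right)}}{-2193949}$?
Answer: $\frac{637}{1002634693} + i \sqrt{1499722} \approx 6.3533 \cdot 10^{-7} + 1224.6 i$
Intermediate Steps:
$Z{\left(t \right)} = \frac{t}{-2188 + t}$ ($Z{\left(t \right)} = \frac{t + 0}{-2188 + t} = \frac{t}{-2188 + t}$)
$G = \frac{637}{1002634693}$ ($G = \frac{1274 \frac{1}{-2188 + 1274}}{-2193949} = \frac{1274}{-914} \left(- \frac{1}{2193949}\right) = 1274 \left(- \frac{1}{914}\right) \left(- \frac{1}{2193949}\right) = \left(- \frac{637}{457}\right) \left(- \frac{1}{2193949}\right) = \frac{637}{1002634693} \approx 6.3533 \cdot 10^{-7}$)
$G + \sqrt{-2364491 + N} = \frac{637}{1002634693} + \sqrt{-2364491 + 864769} = \frac{637}{1002634693} + \sqrt{-1499722} = \frac{637}{1002634693} + i \sqrt{1499722}$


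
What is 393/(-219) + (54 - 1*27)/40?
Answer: -3269/2920 ≈ -1.1195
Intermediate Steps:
393/(-219) + (54 - 1*27)/40 = 393*(-1/219) + (54 - 27)*(1/40) = -131/73 + 27*(1/40) = -131/73 + 27/40 = -3269/2920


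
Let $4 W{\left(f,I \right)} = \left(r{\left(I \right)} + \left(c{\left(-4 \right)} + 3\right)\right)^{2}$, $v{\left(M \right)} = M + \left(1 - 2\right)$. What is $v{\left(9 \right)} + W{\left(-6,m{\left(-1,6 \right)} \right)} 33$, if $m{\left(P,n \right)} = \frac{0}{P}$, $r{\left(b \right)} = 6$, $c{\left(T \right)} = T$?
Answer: $\frac{857}{4} \approx 214.25$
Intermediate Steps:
$v{\left(M \right)} = -1 + M$ ($v{\left(M \right)} = M + \left(1 - 2\right) = M - 1 = -1 + M$)
$m{\left(P,n \right)} = 0$
$W{\left(f,I \right)} = \frac{25}{4}$ ($W{\left(f,I \right)} = \frac{\left(6 + \left(-4 + 3\right)\right)^{2}}{4} = \frac{\left(6 - 1\right)^{2}}{4} = \frac{5^{2}}{4} = \frac{1}{4} \cdot 25 = \frac{25}{4}$)
$v{\left(9 \right)} + W{\left(-6,m{\left(-1,6 \right)} \right)} 33 = \left(-1 + 9\right) + \frac{25}{4} \cdot 33 = 8 + \frac{825}{4} = \frac{857}{4}$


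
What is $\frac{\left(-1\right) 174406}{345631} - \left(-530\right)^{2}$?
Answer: $- \frac{97087922306}{345631} \approx -2.809 \cdot 10^{5}$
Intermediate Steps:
$\frac{\left(-1\right) 174406}{345631} - \left(-530\right)^{2} = \left(-174406\right) \frac{1}{345631} - 280900 = - \frac{174406}{345631} - 280900 = - \frac{97087922306}{345631}$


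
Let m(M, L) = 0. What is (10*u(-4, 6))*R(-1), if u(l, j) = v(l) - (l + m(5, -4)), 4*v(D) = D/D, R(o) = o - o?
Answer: 0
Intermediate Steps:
R(o) = 0
v(D) = ¼ (v(D) = (D/D)/4 = (¼)*1 = ¼)
u(l, j) = ¼ - l (u(l, j) = ¼ - (l + 0) = ¼ - l)
(10*u(-4, 6))*R(-1) = (10*(¼ - 1*(-4)))*0 = (10*(¼ + 4))*0 = (10*(17/4))*0 = (85/2)*0 = 0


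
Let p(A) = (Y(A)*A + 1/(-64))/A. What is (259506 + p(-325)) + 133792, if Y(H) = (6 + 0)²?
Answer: 8181347201/20800 ≈ 3.9333e+5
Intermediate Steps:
Y(H) = 36 (Y(H) = 6² = 36)
p(A) = (-1/64 + 36*A)/A (p(A) = (36*A + 1/(-64))/A = (36*A - 1/64)/A = (-1/64 + 36*A)/A)
(259506 + p(-325)) + 133792 = (259506 + (36 - 1/64/(-325))) + 133792 = (259506 + (36 - 1/64*(-1/325))) + 133792 = (259506 + (36 + 1/20800)) + 133792 = (259506 + 748801/20800) + 133792 = 5398473601/20800 + 133792 = 8181347201/20800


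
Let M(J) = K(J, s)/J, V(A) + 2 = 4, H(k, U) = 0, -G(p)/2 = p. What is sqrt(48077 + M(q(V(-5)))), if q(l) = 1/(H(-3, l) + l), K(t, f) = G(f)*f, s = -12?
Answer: sqrt(47501) ≈ 217.95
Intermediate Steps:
G(p) = -2*p
K(t, f) = -2*f**2 (K(t, f) = (-2*f)*f = -2*f**2)
V(A) = 2 (V(A) = -2 + 4 = 2)
q(l) = 1/l (q(l) = 1/(0 + l) = 1/l)
M(J) = -288/J (M(J) = (-2*(-12)**2)/J = (-2*144)/J = -288/J)
sqrt(48077 + M(q(V(-5)))) = sqrt(48077 - 288/(1/2)) = sqrt(48077 - 288/1/2) = sqrt(48077 - 288*2) = sqrt(48077 - 576) = sqrt(47501)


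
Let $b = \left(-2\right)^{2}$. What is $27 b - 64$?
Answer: $44$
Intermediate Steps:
$b = 4$
$27 b - 64 = 27 \cdot 4 - 64 = 108 - 64 = 44$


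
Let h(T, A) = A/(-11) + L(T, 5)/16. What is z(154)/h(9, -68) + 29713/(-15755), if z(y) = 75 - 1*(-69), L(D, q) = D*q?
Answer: 352259041/24940165 ≈ 14.124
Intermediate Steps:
h(T, A) = -A/11 + 5*T/16 (h(T, A) = A/(-11) + (T*5)/16 = A*(-1/11) + (5*T)*(1/16) = -A/11 + 5*T/16)
z(y) = 144 (z(y) = 75 + 69 = 144)
z(154)/h(9, -68) + 29713/(-15755) = 144/(-1/11*(-68) + (5/16)*9) + 29713/(-15755) = 144/(68/11 + 45/16) + 29713*(-1/15755) = 144/(1583/176) - 29713/15755 = 144*(176/1583) - 29713/15755 = 25344/1583 - 29713/15755 = 352259041/24940165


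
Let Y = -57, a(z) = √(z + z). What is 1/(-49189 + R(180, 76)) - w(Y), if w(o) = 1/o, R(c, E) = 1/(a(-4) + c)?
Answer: 26107381416335/1489847169368451 + 2*I*√2/78413008914129 ≈ 0.017524 + 3.6071e-14*I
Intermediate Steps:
a(z) = √2*√z (a(z) = √(2*z) = √2*√z)
R(c, E) = 1/(c + 2*I*√2) (R(c, E) = 1/(√2*√(-4) + c) = 1/(√2*(2*I) + c) = 1/(2*I*√2 + c) = 1/(c + 2*I*√2))
1/(-49189 + R(180, 76)) - w(Y) = 1/(-49189 + 1/(180 + 2*I*√2)) - 1/(-57) = 1/(-49189 + 1/(180 + 2*I*√2)) - 1*(-1/57) = 1/(-49189 + 1/(180 + 2*I*√2)) + 1/57 = 1/57 + 1/(-49189 + 1/(180 + 2*I*√2))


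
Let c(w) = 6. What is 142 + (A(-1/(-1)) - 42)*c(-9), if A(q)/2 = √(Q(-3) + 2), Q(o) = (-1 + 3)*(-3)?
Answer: -110 + 24*I ≈ -110.0 + 24.0*I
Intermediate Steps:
Q(o) = -6 (Q(o) = 2*(-3) = -6)
A(q) = 4*I (A(q) = 2*√(-6 + 2) = 2*√(-4) = 2*(2*I) = 4*I)
142 + (A(-1/(-1)) - 42)*c(-9) = 142 + (4*I - 42)*6 = 142 + (-42 + 4*I)*6 = 142 + (-252 + 24*I) = -110 + 24*I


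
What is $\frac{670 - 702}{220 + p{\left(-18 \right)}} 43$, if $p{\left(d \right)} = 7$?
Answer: $- \frac{1376}{227} \approx -6.0617$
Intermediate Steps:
$\frac{670 - 702}{220 + p{\left(-18 \right)}} 43 = \frac{670 - 702}{220 + 7} \cdot 43 = - \frac{32}{227} \cdot 43 = \left(-32\right) \frac{1}{227} \cdot 43 = \left(- \frac{32}{227}\right) 43 = - \frac{1376}{227}$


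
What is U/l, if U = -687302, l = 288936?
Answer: -343651/144468 ≈ -2.3787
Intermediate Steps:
U/l = -687302/288936 = -687302*1/288936 = -343651/144468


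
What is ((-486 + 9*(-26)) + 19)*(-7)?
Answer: 4907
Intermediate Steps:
((-486 + 9*(-26)) + 19)*(-7) = ((-486 - 234) + 19)*(-7) = (-720 + 19)*(-7) = -701*(-7) = 4907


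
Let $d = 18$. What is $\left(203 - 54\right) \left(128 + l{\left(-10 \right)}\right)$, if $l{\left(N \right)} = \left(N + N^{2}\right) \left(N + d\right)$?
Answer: $126352$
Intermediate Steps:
$l{\left(N \right)} = \left(18 + N\right) \left(N + N^{2}\right)$ ($l{\left(N \right)} = \left(N + N^{2}\right) \left(N + 18\right) = \left(N + N^{2}\right) \left(18 + N\right) = \left(18 + N\right) \left(N + N^{2}\right)$)
$\left(203 - 54\right) \left(128 + l{\left(-10 \right)}\right) = \left(203 - 54\right) \left(128 - 10 \left(18 + \left(-10\right)^{2} + 19 \left(-10\right)\right)\right) = 149 \left(128 - 10 \left(18 + 100 - 190\right)\right) = 149 \left(128 - -720\right) = 149 \left(128 + 720\right) = 149 \cdot 848 = 126352$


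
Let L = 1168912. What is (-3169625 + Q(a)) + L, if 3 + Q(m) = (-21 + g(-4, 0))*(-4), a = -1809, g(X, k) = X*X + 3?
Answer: -2000708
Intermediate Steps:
g(X, k) = 3 + X² (g(X, k) = X² + 3 = 3 + X²)
Q(m) = 5 (Q(m) = -3 + (-21 + (3 + (-4)²))*(-4) = -3 + (-21 + (3 + 16))*(-4) = -3 + (-21 + 19)*(-4) = -3 - 2*(-4) = -3 + 8 = 5)
(-3169625 + Q(a)) + L = (-3169625 + 5) + 1168912 = -3169620 + 1168912 = -2000708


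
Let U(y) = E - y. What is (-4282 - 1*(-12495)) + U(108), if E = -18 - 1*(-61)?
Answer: 8148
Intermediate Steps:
E = 43 (E = -18 + 61 = 43)
U(y) = 43 - y
(-4282 - 1*(-12495)) + U(108) = (-4282 - 1*(-12495)) + (43 - 1*108) = (-4282 + 12495) + (43 - 108) = 8213 - 65 = 8148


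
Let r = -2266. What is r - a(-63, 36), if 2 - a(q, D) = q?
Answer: -2331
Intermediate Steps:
a(q, D) = 2 - q
r - a(-63, 36) = -2266 - (2 - 1*(-63)) = -2266 - (2 + 63) = -2266 - 1*65 = -2266 - 65 = -2331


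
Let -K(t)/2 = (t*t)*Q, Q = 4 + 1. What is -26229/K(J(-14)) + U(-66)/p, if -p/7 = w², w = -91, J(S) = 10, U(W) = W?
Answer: 1520482443/57967000 ≈ 26.230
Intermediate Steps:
Q = 5
p = -57967 (p = -7*(-91)² = -7*8281 = -57967)
K(t) = -10*t² (K(t) = -2*t*t*5 = -2*t²*5 = -10*t²)
-26229/K(J(-14)) + U(-66)/p = -26229/((-10*10²)) - 66/(-57967) = -26229/((-10*100)) - 66*(-1/57967) = -26229/(-1000) + 66/57967 = -26229*(-1/1000) + 66/57967 = 26229/1000 + 66/57967 = 1520482443/57967000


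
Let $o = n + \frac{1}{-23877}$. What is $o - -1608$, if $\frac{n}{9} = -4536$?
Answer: $- \frac{936360433}{23877} \approx -39216.0$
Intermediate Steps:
$n = -40824$ ($n = 9 \left(-4536\right) = -40824$)
$o = - \frac{974754649}{23877}$ ($o = -40824 + \frac{1}{-23877} = -40824 - \frac{1}{23877} = - \frac{974754649}{23877} \approx -40824.0$)
$o - -1608 = - \frac{974754649}{23877} - -1608 = - \frac{974754649}{23877} + 1608 = - \frac{936360433}{23877}$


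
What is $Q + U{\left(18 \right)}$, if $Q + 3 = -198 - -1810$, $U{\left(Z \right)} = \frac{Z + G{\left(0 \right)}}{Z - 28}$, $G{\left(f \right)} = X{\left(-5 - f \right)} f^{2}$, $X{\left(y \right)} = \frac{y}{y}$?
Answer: $\frac{8036}{5} \approx 1607.2$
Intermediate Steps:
$X{\left(y \right)} = 1$
$G{\left(f \right)} = f^{2}$ ($G{\left(f \right)} = 1 f^{2} = f^{2}$)
$U{\left(Z \right)} = \frac{Z}{-28 + Z}$ ($U{\left(Z \right)} = \frac{Z + 0^{2}}{Z - 28} = \frac{Z + 0}{-28 + Z} = \frac{Z}{-28 + Z}$)
$Q = 1609$ ($Q = -3 - -1612 = -3 + \left(-198 + 1810\right) = -3 + 1612 = 1609$)
$Q + U{\left(18 \right)} = 1609 + \frac{18}{-28 + 18} = 1609 + \frac{18}{-10} = 1609 + 18 \left(- \frac{1}{10}\right) = 1609 - \frac{9}{5} = \frac{8036}{5}$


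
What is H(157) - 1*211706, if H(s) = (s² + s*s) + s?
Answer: -162251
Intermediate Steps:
H(s) = s + 2*s² (H(s) = (s² + s²) + s = 2*s² + s = s + 2*s²)
H(157) - 1*211706 = 157*(1 + 2*157) - 1*211706 = 157*(1 + 314) - 211706 = 157*315 - 211706 = 49455 - 211706 = -162251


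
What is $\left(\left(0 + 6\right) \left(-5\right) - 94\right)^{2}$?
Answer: $15376$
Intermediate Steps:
$\left(\left(0 + 6\right) \left(-5\right) - 94\right)^{2} = \left(6 \left(-5\right) - 94\right)^{2} = \left(-30 - 94\right)^{2} = \left(-124\right)^{2} = 15376$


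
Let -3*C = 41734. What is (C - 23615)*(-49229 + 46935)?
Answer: 258256226/3 ≈ 8.6085e+7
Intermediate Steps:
C = -41734/3 (C = -⅓*41734 = -41734/3 ≈ -13911.)
(C - 23615)*(-49229 + 46935) = (-41734/3 - 23615)*(-49229 + 46935) = -112579/3*(-2294) = 258256226/3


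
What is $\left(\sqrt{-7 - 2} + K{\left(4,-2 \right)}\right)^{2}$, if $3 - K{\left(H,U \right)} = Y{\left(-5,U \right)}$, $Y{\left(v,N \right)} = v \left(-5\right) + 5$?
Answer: $720 - 162 i \approx 720.0 - 162.0 i$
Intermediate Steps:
$Y{\left(v,N \right)} = 5 - 5 v$ ($Y{\left(v,N \right)} = - 5 v + 5 = 5 - 5 v$)
$K{\left(H,U \right)} = -27$ ($K{\left(H,U \right)} = 3 - \left(5 - -25\right) = 3 - \left(5 + 25\right) = 3 - 30 = -27$)
$\left(\sqrt{-7 - 2} + K{\left(4,-2 \right)}\right)^{2} = \left(\sqrt{-7 - 2} - 27\right)^{2} = \left(\sqrt{-9} - 27\right)^{2} = \left(3 i - 27\right)^{2} = \left(-27 + 3 i\right)^{2}$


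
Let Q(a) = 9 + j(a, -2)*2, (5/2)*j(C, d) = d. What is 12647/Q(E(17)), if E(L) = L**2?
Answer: 63235/37 ≈ 1709.1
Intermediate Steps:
j(C, d) = 2*d/5
Q(a) = 37/5 (Q(a) = 9 + ((2/5)*(-2))*2 = 9 - 4/5*2 = 9 - 8/5 = 37/5)
12647/Q(E(17)) = 12647/(37/5) = 12647*(5/37) = 63235/37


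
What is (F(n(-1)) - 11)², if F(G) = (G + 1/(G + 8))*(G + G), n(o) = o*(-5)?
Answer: 267289/169 ≈ 1581.6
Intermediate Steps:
n(o) = -5*o
F(G) = 2*G*(G + 1/(8 + G)) (F(G) = (G + 1/(8 + G))*(2*G) = 2*G*(G + 1/(8 + G)))
(F(n(-1)) - 11)² = (2*(-5*(-1))*(1 + (-5*(-1))² + 8*(-5*(-1)))/(8 - 5*(-1)) - 11)² = (2*5*(1 + 5² + 8*5)/(8 + 5) - 11)² = (2*5*(1 + 25 + 40)/13 - 11)² = (2*5*(1/13)*66 - 11)² = (660/13 - 11)² = (517/13)² = 267289/169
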